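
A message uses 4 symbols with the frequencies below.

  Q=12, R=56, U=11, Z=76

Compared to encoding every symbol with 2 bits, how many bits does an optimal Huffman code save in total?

Fixed-length: 2 bits × 155 symbols = 310 bits.
Huffman merges:
combine U(11), Q(12) → 23
combine 23, R(56) → 79
combine Z(76), 79 → 155
Huffman total = 23 + 79 + 155 = 257 bits.
Saving = 310 − 257 = 53 bits.

53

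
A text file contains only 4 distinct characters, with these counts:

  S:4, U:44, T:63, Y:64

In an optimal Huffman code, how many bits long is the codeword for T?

2

Repeatedly merge the two smallest:
combine S(4), U(44) → 48
combine 48, T(63) → 111
combine Y(64), 111 → 175
T's leaf is at depth 2, giving a 2-bit codeword.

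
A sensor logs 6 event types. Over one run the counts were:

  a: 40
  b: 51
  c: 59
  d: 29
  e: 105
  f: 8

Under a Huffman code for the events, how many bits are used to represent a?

3

Build the tree from the bottom:
merge f(8) and d(29): 37
merge 37 and a(40): 77
merge b(51) and c(59): 110
merge 77 and e(105): 182
merge 110 and 182: 292
The subtree containing a is merged 3 times, so code length = 3.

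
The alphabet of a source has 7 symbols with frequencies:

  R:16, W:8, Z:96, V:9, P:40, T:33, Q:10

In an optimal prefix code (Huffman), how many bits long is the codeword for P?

3

Huffman merges, smallest pair first:
W(8) + V(9) → 17
Q(10) + R(16) → 26
17 + 26 → 43
T(33) + P(40) → 73
43 + 73 → 116
Z(96) + 116 → 212
P sits 3 levels below the root, so its codeword is 3 bits.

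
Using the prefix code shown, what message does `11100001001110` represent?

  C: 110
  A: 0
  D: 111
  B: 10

DAAAABADA

Read left to right; each codeword is recognised as soon as it completes (prefix code):
  111→D | 0→A | 0→A | 0→A | 0→A | 10→B | 0→A | 111→D | 0→A
Decoded message: DAAAABADA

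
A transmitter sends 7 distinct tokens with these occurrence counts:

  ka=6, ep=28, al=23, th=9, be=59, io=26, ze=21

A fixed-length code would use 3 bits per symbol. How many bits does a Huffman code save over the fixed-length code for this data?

72

Fixed-length: 3 bits × 172 symbols = 516 bits.
Huffman merges:
merge ka(6) and th(9): 15
merge 15 and ze(21): 36
merge al(23) and io(26): 49
merge ep(28) and 36: 64
merge 49 and be(59): 108
merge 64 and 108: 172
Huffman total = 15 + 36 + 49 + 64 + 108 + 172 = 444 bits.
Saving = 516 − 444 = 72 bits.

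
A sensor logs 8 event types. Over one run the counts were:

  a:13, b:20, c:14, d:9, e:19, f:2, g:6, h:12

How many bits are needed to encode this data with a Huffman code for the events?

Merge the two smallest weights repeatedly:
f(2) + g(6) → 8
8 + d(9) → 17
h(12) + a(13) → 25
c(14) + 17 → 31
e(19) + b(20) → 39
25 + 31 → 56
39 + 56 → 95
The encoded length is the sum of every internal node's weight: 8 + 17 + 25 + 31 + 39 + 56 + 95 = 271 bits.

271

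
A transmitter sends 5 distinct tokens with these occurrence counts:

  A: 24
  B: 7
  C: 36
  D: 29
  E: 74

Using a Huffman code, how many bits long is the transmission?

Merge the two smallest weights repeatedly:
B(7) + A(24) → 31
D(29) + 31 → 60
C(36) + 60 → 96
E(74) + 96 → 170
Total encoded bits = sum of merged weights = 31 + 60 + 96 + 170 = 357.

357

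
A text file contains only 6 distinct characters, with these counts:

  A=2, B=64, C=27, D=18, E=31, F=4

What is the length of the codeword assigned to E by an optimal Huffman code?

Repeatedly merge the two smallest:
merge A(2) and F(4): 6
merge 6 and D(18): 24
merge 24 and C(27): 51
merge E(31) and 51: 82
merge B(64) and 82: 146
E sits 2 levels below the root, so its codeword is 2 bits.

2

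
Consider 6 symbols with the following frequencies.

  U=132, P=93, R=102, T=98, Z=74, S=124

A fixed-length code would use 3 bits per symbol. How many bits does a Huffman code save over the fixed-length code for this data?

Fixed-length: 3 bits × 623 symbols = 1869 bits.
Huffman merges:
combine Z(74), P(93) → 167
combine T(98), R(102) → 200
combine S(124), U(132) → 256
combine 167, 200 → 367
combine 256, 367 → 623
Huffman total = 167 + 200 + 256 + 367 + 623 = 1613 bits.
Saving = 1869 − 1613 = 256 bits.

256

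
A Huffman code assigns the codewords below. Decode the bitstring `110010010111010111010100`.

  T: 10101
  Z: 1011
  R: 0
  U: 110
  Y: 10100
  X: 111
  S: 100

URSZTUY

Read left to right; each codeword is recognised as soon as it completes (prefix code):
  110→U | 0→R | 100→S | 1011→Z | 10101→T | 110→U | 10100→Y
Decoded message: URSZTUY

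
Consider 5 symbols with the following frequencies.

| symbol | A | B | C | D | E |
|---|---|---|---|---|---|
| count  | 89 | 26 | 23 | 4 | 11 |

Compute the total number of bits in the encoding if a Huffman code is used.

270

Greedily combine the two least-frequent nodes:
combine D(4), E(11) → 15
combine 15, C(23) → 38
combine B(26), 38 → 64
combine 64, A(89) → 153
Total encoded bits = sum of merged weights = 15 + 38 + 64 + 153 = 270.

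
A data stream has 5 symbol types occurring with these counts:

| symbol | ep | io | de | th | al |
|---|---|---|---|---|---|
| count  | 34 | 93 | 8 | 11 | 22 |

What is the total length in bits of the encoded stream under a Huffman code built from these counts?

303

Greedily combine the two least-frequent nodes:
combine de(8), th(11) → 19
combine 19, al(22) → 41
combine ep(34), 41 → 75
combine 75, io(93) → 168
The encoded length is the sum of every internal node's weight: 19 + 41 + 75 + 168 = 303 bits.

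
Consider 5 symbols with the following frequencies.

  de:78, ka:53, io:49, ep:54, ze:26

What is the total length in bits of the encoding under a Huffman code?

Greedily combine the two least-frequent nodes:
merge ze(26) and io(49): 75
merge ka(53) and ep(54): 107
merge 75 and de(78): 153
merge 107 and 153: 260
Each symbol's bit-cost is frequency × depth; summing gives 595 bits (equivalently 75 + 107 + 153 + 260).

595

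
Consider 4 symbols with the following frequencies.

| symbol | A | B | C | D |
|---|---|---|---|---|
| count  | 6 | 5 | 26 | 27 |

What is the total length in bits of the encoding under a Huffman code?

112

Greedily combine the two least-frequent nodes:
combine B(5), A(6) → 11
combine 11, C(26) → 37
combine D(27), 37 → 64
Each symbol's bit-cost is frequency × depth; summing gives 112 bits (equivalently 11 + 37 + 64).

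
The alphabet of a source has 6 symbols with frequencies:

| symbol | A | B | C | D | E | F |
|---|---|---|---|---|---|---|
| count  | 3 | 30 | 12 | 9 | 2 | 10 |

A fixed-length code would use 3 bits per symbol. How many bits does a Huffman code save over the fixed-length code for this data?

55

Fixed-length: 3 bits × 66 symbols = 198 bits.
Huffman merges:
merge E(2) and A(3): 5
merge 5 and D(9): 14
merge F(10) and C(12): 22
merge 14 and 22: 36
merge B(30) and 36: 66
Huffman total = 5 + 14 + 22 + 36 + 66 = 143 bits.
Saving = 198 − 143 = 55 bits.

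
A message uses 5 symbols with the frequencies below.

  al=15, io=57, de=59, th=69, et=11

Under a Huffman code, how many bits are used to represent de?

2

Build the tree from the bottom:
combine et(11), al(15) → 26
combine 26, io(57) → 83
combine de(59), th(69) → 128
combine 83, 128 → 211
de sits 2 levels below the root, so its codeword is 2 bits.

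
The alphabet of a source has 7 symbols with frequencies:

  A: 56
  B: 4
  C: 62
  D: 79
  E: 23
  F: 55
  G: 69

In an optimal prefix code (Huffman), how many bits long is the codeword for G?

Huffman merges, smallest pair first:
B(4) + E(23) → 27
27 + F(55) → 82
A(56) + C(62) → 118
G(69) + D(79) → 148
82 + 118 → 200
148 + 200 → 348
G's leaf is at depth 2, giving a 2-bit codeword.

2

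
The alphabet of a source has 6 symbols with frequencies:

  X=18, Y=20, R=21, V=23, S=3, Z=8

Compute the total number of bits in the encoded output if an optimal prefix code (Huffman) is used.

Greedily combine the two least-frequent nodes:
combine S(3), Z(8) → 11
combine 11, X(18) → 29
combine Y(20), R(21) → 41
combine V(23), 29 → 52
combine 41, 52 → 93
Total encoded bits = sum of merged weights = 11 + 29 + 41 + 52 + 93 = 226.

226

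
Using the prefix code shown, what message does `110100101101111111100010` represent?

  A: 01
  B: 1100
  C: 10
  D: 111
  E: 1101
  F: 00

Read left to right; each codeword is recognised as soon as it completes (prefix code):
  1101→E | 00→F | 10→C | 1101→E | 111→D | 111→D | 10→C | 00→F | 10→C
Decoded message: EFCEDDCFC

EFCEDDCFC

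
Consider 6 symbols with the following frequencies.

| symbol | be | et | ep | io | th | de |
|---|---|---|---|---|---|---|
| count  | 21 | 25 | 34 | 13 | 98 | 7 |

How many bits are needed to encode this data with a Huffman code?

418

Greedily combine the two least-frequent nodes:
combine de(7), io(13) → 20
combine 20, be(21) → 41
combine et(25), ep(34) → 59
combine 41, 59 → 100
combine th(98), 100 → 198
Total encoded bits = sum of merged weights = 20 + 41 + 59 + 100 + 198 = 418.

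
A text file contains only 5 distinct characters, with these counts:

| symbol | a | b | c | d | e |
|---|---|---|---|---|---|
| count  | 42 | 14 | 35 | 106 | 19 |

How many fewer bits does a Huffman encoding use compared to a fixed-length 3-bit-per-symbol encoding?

221

Fixed-length: 3 bits × 216 symbols = 648 bits.
Huffman merges:
b(14) + e(19) → 33
33 + c(35) → 68
a(42) + 68 → 110
d(106) + 110 → 216
Huffman total = 33 + 68 + 110 + 216 = 427 bits.
Saving = 648 − 427 = 221 bits.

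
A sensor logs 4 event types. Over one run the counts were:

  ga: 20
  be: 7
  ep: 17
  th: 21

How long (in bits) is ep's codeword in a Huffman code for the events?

Huffman merges, smallest pair first:
merge be(7) and ep(17): 24
merge ga(20) and th(21): 41
merge 24 and 41: 65
The subtree containing ep is merged 2 times, so code length = 2.

2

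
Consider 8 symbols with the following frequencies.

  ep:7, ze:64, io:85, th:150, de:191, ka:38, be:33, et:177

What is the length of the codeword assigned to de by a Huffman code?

Build the tree from the bottom:
merge ep(7) and be(33): 40
merge ka(38) and 40: 78
merge ze(64) and 78: 142
merge io(85) and 142: 227
merge th(150) and et(177): 327
merge de(191) and 227: 418
merge 327 and 418: 745
The subtree containing de is merged 2 times, so code length = 2.

2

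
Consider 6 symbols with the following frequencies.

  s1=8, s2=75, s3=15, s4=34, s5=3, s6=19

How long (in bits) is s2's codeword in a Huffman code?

1

Repeatedly merge the two smallest:
merge s5(3) and s1(8): 11
merge 11 and s3(15): 26
merge s6(19) and 26: 45
merge s4(34) and 45: 79
merge s2(75) and 79: 154
s2 is merged only at the final step, so code length = 1.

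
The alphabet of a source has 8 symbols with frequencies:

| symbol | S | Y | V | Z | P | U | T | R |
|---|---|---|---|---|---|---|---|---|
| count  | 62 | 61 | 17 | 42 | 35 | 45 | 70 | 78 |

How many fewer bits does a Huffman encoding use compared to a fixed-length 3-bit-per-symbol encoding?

26

Fixed-length: 3 bits × 410 symbols = 1230 bits.
Huffman merges:
combine V(17), P(35) → 52
combine Z(42), U(45) → 87
combine 52, Y(61) → 113
combine S(62), T(70) → 132
combine R(78), 87 → 165
combine 113, 132 → 245
combine 165, 245 → 410
Huffman total = 52 + 87 + 113 + 132 + 165 + 245 + 410 = 1204 bits.
Saving = 1230 − 1204 = 26 bits.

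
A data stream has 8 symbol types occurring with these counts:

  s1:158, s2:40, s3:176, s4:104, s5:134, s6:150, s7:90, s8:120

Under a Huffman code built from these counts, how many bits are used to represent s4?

3

Build the tree from the bottom:
merge s2(40) and s7(90): 130
merge s4(104) and s8(120): 224
merge 130 and s5(134): 264
merge s6(150) and s1(158): 308
merge s3(176) and 224: 400
merge 264 and 308: 572
merge 400 and 572: 972
s4's leaf is at depth 3, giving a 3-bit codeword.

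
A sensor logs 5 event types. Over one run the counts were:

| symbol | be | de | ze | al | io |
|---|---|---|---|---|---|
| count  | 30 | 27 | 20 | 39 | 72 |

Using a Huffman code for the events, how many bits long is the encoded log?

Build the Huffman tree bottom-up:
merge ze(20) and de(27): 47
merge be(30) and al(39): 69
merge 47 and 69: 116
merge io(72) and 116: 188
The encoded length is the sum of every internal node's weight: 47 + 69 + 116 + 188 = 420 bits.

420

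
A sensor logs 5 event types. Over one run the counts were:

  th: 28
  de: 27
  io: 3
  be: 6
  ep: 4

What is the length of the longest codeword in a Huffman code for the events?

Merge the two lowest-weight nodes at each step:
combine io(3), ep(4) → 7
combine be(6), 7 → 13
combine 13, de(27) → 40
combine th(28), 40 → 68
The rarest symbols sit at the bottom; the longest codeword is 4 bits.

4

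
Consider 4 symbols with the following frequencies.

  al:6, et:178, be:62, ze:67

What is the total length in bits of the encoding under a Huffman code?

516

Greedily combine the two least-frequent nodes:
al(6) + be(62) → 68
ze(67) + 68 → 135
135 + et(178) → 313
Each symbol's bit-cost is frequency × depth; summing gives 516 bits (equivalently 68 + 135 + 313).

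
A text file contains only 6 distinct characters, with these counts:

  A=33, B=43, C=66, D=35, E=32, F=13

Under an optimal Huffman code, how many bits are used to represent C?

Build the tree from the bottom:
F(13) + E(32) → 45
A(33) + D(35) → 68
B(43) + 45 → 88
C(66) + 68 → 134
88 + 134 → 222
C's leaf is at depth 2, giving a 2-bit codeword.

2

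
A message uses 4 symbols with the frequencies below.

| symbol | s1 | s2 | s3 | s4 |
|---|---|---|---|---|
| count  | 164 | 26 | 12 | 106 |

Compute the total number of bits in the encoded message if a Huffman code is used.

Greedily combine the two least-frequent nodes:
combine s3(12), s2(26) → 38
combine 38, s4(106) → 144
combine 144, s1(164) → 308
Each symbol's bit-cost is frequency × depth; summing gives 490 bits (equivalently 38 + 144 + 308).

490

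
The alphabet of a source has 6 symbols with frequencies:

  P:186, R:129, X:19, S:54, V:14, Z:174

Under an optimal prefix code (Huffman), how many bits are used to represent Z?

Repeatedly merge the two smallest:
V(14) + X(19) → 33
33 + S(54) → 87
87 + R(129) → 216
Z(174) + P(186) → 360
216 + 360 → 576
Z sits 2 levels below the root, so its codeword is 2 bits.

2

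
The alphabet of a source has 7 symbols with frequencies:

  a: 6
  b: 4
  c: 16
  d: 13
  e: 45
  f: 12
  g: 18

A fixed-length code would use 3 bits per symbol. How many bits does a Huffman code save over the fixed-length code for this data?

Fixed-length: 3 bits × 114 symbols = 342 bits.
Huffman merges:
merge b(4) and a(6): 10
merge 10 and f(12): 22
merge d(13) and c(16): 29
merge g(18) and 22: 40
merge 29 and 40: 69
merge e(45) and 69: 114
Huffman total = 10 + 22 + 29 + 40 + 69 + 114 = 284 bits.
Saving = 342 − 284 = 58 bits.

58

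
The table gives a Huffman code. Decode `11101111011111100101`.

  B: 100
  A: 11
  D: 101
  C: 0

Read left to right; each codeword is recognised as soon as it completes (prefix code):
  11→A | 101→D | 11→A | 101→D | 11→A | 11→A | 100→B | 101→D
Decoded message: ADADAABD

ADADAABD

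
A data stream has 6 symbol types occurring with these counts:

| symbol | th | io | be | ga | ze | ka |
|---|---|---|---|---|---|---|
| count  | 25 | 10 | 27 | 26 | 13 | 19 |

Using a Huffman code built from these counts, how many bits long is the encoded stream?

305

Build the Huffman tree bottom-up:
combine io(10), ze(13) → 23
combine ka(19), 23 → 42
combine th(25), ga(26) → 51
combine be(27), 42 → 69
combine 51, 69 → 120
The encoded length is the sum of every internal node's weight: 23 + 42 + 51 + 69 + 120 = 305 bits.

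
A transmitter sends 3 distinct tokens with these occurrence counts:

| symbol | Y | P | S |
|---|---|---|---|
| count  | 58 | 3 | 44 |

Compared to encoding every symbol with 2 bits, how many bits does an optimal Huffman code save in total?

Fixed-length: 2 bits × 105 symbols = 210 bits.
Huffman merges:
merge P(3) and S(44): 47
merge 47 and Y(58): 105
Huffman total = 47 + 105 = 152 bits.
Saving = 210 − 152 = 58 bits.

58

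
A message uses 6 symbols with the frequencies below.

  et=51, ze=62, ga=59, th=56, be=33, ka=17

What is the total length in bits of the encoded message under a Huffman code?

707

Build the Huffman tree bottom-up:
ka(17) + be(33) → 50
50 + et(51) → 101
th(56) + ga(59) → 115
ze(62) + 101 → 163
115 + 163 → 278
The encoded length is the sum of every internal node's weight: 50 + 101 + 115 + 163 + 278 = 707 bits.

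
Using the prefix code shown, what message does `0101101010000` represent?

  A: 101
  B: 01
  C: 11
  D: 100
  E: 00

Read left to right; each codeword is recognised as soon as it completes (prefix code):
  01→B | 01→B | 101→A | 01→B | 00→E | 00→E
Decoded message: BBABEE

BBABEE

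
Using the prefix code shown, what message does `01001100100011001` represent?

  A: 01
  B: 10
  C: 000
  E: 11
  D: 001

Read left to right; each codeword is recognised as soon as it completes (prefix code):
  01→A | 001→D | 10→B | 01→A | 000→C | 11→E | 001→D
Decoded message: ADBACED

ADBACED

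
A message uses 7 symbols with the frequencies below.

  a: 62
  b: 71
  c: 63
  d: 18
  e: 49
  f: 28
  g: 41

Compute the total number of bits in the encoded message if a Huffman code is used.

908

Greedily combine the two least-frequent nodes:
merge d(18) and f(28): 46
merge g(41) and 46: 87
merge e(49) and a(62): 111
merge c(63) and b(71): 134
merge 87 and 111: 198
merge 134 and 198: 332
Total encoded bits = sum of merged weights = 46 + 87 + 111 + 134 + 198 + 332 = 908.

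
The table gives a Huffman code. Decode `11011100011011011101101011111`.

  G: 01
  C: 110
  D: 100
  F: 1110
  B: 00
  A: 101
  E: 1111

Read left to right; each codeword is recognised as soon as it completes (prefix code):
  110→C | 1110→F | 00→B | 110→C | 110→C | 1110→F | 110→C | 101→A | 1111→E
Decoded message: CFBCCFCAE

CFBCCFCAE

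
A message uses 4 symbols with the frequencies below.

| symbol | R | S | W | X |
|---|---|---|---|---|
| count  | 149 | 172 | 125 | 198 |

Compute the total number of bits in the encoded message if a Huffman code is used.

1288

Greedily combine the two least-frequent nodes:
merge W(125) and R(149): 274
merge S(172) and X(198): 370
merge 274 and 370: 644
Each symbol's bit-cost is frequency × depth; summing gives 1288 bits (equivalently 274 + 370 + 644).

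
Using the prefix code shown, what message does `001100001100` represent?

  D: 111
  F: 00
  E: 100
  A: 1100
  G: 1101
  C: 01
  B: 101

Read left to right; each codeword is recognised as soon as it completes (prefix code):
  00→F | 1100→A | 00→F | 1100→A
Decoded message: FAFA

FAFA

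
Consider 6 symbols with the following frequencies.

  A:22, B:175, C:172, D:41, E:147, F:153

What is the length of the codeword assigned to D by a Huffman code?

4

Repeatedly merge the two smallest:
combine A(22), D(41) → 63
combine 63, E(147) → 210
combine F(153), C(172) → 325
combine B(175), 210 → 385
combine 325, 385 → 710
D's leaf is at depth 4, giving a 4-bit codeword.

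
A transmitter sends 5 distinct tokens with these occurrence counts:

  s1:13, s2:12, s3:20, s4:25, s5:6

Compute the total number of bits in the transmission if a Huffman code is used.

Merge the two smallest weights repeatedly:
merge s5(6) and s2(12): 18
merge s1(13) and 18: 31
merge s3(20) and s4(25): 45
merge 31 and 45: 76
Each symbol's bit-cost is frequency × depth; summing gives 170 bits (equivalently 18 + 31 + 45 + 76).

170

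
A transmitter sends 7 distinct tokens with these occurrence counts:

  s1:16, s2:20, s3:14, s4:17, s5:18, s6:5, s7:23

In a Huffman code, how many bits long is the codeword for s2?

2

Huffman merges, smallest pair first:
combine s6(5), s3(14) → 19
combine s1(16), s4(17) → 33
combine s5(18), 19 → 37
combine s2(20), s7(23) → 43
combine 33, 37 → 70
combine 43, 70 → 113
The subtree containing s2 is merged 2 times, so code length = 2.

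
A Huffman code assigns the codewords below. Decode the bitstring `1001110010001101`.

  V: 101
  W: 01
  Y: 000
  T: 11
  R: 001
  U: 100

Read left to right; each codeword is recognised as soon as it completes (prefix code):
  100→U | 11→T | 100→U | 100→U | 01→W | 101→V
Decoded message: UTUUWV

UTUUWV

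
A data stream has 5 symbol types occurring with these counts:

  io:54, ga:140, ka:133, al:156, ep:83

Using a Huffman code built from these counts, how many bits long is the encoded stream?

Merge the two smallest weights repeatedly:
merge io(54) and ep(83): 137
merge ka(133) and 137: 270
merge ga(140) and al(156): 296
merge 270 and 296: 566
Total encoded bits = sum of merged weights = 137 + 270 + 296 + 566 = 1269.

1269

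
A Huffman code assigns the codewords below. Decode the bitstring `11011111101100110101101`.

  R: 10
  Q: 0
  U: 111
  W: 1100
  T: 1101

TUTRQTQT

Read left to right; each codeword is recognised as soon as it completes (prefix code):
  1101→T | 111→U | 1101→T | 10→R | 0→Q | 1101→T | 0→Q | 1101→T
Decoded message: TUTRQTQT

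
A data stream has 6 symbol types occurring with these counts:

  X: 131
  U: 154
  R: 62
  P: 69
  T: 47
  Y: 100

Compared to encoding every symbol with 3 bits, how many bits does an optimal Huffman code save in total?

Fixed-length: 3 bits × 563 symbols = 1689 bits.
Huffman merges:
merge T(47) and R(62): 109
merge P(69) and Y(100): 169
merge 109 and X(131): 240
merge U(154) and 169: 323
merge 240 and 323: 563
Huffman total = 109 + 169 + 240 + 323 + 563 = 1404 bits.
Saving = 1689 − 1404 = 285 bits.

285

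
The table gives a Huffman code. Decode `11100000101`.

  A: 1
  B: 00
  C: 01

Read left to right; each codeword is recognised as soon as it completes (prefix code):
  1→A | 1→A | 1→A | 00→B | 00→B | 01→C | 01→C
Decoded message: AAABBCC

AAABBCC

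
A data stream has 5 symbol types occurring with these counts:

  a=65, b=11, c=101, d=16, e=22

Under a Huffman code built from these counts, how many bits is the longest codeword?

Merge the two lowest-weight nodes at each step:
merge b(11) and d(16): 27
merge e(22) and 27: 49
merge 49 and a(65): 114
merge c(101) and 114: 215
The first pair merged (b, d) ends up deepest, at depth 4.

4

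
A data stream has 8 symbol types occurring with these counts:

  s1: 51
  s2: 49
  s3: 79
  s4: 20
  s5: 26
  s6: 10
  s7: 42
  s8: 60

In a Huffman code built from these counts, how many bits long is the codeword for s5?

Repeatedly merge the two smallest:
s6(10) + s4(20) → 30
s5(26) + 30 → 56
s7(42) + s2(49) → 91
s1(51) + 56 → 107
s8(60) + s3(79) → 139
91 + 107 → 198
139 + 198 → 337
s5's leaf is at depth 4, giving a 4-bit codeword.

4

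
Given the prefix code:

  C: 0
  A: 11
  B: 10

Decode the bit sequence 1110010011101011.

ABCBCABBA

Read left to right; each codeword is recognised as soon as it completes (prefix code):
  11→A | 10→B | 0→C | 10→B | 0→C | 11→A | 10→B | 10→B | 11→A
Decoded message: ABCBCABBA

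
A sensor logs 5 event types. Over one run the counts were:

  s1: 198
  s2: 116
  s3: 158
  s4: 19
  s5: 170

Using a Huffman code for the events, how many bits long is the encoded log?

Greedily combine the two least-frequent nodes:
combine s4(19), s2(116) → 135
combine 135, s3(158) → 293
combine s5(170), s1(198) → 368
combine 293, 368 → 661
Each symbol's bit-cost is frequency × depth; summing gives 1457 bits (equivalently 135 + 293 + 368 + 661).

1457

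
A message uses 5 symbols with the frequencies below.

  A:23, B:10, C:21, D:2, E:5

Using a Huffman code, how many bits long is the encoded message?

Build the Huffman tree bottom-up:
D(2) + E(5) → 7
7 + B(10) → 17
17 + C(21) → 38
A(23) + 38 → 61
Each symbol's bit-cost is frequency × depth; summing gives 123 bits (equivalently 7 + 17 + 38 + 61).

123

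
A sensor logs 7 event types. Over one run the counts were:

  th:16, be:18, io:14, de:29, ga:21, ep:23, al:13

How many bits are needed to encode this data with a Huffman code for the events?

373

Build the Huffman tree bottom-up:
al(13) + io(14) → 27
th(16) + be(18) → 34
ga(21) + ep(23) → 44
27 + de(29) → 56
34 + 44 → 78
56 + 78 → 134
Total encoded bits = sum of merged weights = 27 + 34 + 44 + 56 + 78 + 134 = 373.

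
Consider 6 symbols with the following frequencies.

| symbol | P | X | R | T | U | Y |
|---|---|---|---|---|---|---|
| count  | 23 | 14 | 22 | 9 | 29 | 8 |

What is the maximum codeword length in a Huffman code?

4

Merge the two lowest-weight nodes at each step:
combine Y(8), T(9) → 17
combine X(14), 17 → 31
combine R(22), P(23) → 45
combine U(29), 31 → 60
combine 45, 60 → 105
The rarest symbols sit at the bottom; the longest codeword is 4 bits.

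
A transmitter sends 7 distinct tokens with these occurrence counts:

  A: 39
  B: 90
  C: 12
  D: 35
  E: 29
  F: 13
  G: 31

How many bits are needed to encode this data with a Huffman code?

Greedily combine the two least-frequent nodes:
C(12) + F(13) → 25
25 + E(29) → 54
G(31) + D(35) → 66
A(39) + 54 → 93
66 + B(90) → 156
93 + 156 → 249
The encoded length is the sum of every internal node's weight: 25 + 54 + 66 + 93 + 156 + 249 = 643 bits.

643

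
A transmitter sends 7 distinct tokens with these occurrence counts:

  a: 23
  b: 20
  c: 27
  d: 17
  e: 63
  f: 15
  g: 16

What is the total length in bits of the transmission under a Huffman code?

Build the Huffman tree bottom-up:
merge f(15) and g(16): 31
merge d(17) and b(20): 37
merge a(23) and c(27): 50
merge 31 and 37: 68
merge 50 and e(63): 113
merge 68 and 113: 181
Each symbol's bit-cost is frequency × depth; summing gives 480 bits (equivalently 31 + 37 + 50 + 68 + 113 + 181).

480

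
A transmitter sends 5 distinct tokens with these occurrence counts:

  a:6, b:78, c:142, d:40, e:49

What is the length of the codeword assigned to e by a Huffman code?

3

Build the tree from the bottom:
combine a(6), d(40) → 46
combine 46, e(49) → 95
combine b(78), 95 → 173
combine c(142), 173 → 315
e sits 3 levels below the root, so its codeword is 3 bits.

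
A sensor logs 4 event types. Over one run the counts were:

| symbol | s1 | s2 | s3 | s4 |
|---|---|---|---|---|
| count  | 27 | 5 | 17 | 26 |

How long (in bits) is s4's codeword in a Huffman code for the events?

Repeatedly merge the two smallest:
merge s2(5) and s3(17): 22
merge 22 and s4(26): 48
merge s1(27) and 48: 75
s4's leaf is at depth 2, giving a 2-bit codeword.

2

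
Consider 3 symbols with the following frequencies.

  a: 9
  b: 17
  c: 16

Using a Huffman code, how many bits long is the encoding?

67

Greedily combine the two least-frequent nodes:
a(9) + c(16) → 25
b(17) + 25 → 42
Each symbol's bit-cost is frequency × depth; summing gives 67 bits (equivalently 25 + 42).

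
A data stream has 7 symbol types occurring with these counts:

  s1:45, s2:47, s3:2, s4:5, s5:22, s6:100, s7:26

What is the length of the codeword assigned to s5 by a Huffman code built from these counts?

4

Build the tree from the bottom:
combine s3(2), s4(5) → 7
combine 7, s5(22) → 29
combine s7(26), 29 → 55
combine s1(45), s2(47) → 92
combine 55, 92 → 147
combine s6(100), 147 → 247
The subtree containing s5 is merged 4 times, so code length = 4.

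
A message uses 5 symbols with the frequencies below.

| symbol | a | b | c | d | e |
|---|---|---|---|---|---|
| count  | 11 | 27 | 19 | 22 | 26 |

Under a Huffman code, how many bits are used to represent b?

2

Huffman merges, smallest pair first:
merge a(11) and c(19): 30
merge d(22) and e(26): 48
merge b(27) and 30: 57
merge 48 and 57: 105
b's leaf is at depth 2, giving a 2-bit codeword.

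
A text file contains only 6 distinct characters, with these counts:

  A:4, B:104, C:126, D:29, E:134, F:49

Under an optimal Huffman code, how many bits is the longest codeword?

4

Merge the two lowest-weight nodes at each step:
combine A(4), D(29) → 33
combine 33, F(49) → 82
combine 82, B(104) → 186
combine C(126), E(134) → 260
combine 186, 260 → 446
The first pair merged (A, D) ends up deepest, at depth 4.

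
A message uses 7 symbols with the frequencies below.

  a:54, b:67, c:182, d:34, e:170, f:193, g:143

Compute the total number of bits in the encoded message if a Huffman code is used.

2227

Build the Huffman tree bottom-up:
combine d(34), a(54) → 88
combine b(67), 88 → 155
combine g(143), 155 → 298
combine e(170), c(182) → 352
combine f(193), 298 → 491
combine 352, 491 → 843
The encoded length is the sum of every internal node's weight: 88 + 155 + 298 + 352 + 491 + 843 = 2227 bits.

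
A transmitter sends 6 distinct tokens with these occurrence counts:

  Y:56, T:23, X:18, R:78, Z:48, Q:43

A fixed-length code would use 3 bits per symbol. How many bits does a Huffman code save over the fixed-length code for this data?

141

Fixed-length: 3 bits × 266 symbols = 798 bits.
Huffman merges:
merge X(18) and T(23): 41
merge 41 and Q(43): 84
merge Z(48) and Y(56): 104
merge R(78) and 84: 162
merge 104 and 162: 266
Huffman total = 41 + 84 + 104 + 162 + 266 = 657 bits.
Saving = 798 − 657 = 141 bits.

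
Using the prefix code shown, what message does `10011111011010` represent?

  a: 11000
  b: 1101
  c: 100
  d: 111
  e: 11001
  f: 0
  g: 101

Read left to right; each codeword is recognised as soon as it completes (prefix code):
  100→c | 111→d | 1101→b | 101→g | 0→f
Decoded message: cdbgf

cdbgf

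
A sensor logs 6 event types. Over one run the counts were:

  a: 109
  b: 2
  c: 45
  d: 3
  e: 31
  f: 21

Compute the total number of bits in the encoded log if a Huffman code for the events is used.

Greedily combine the two least-frequent nodes:
merge b(2) and d(3): 5
merge 5 and f(21): 26
merge 26 and e(31): 57
merge c(45) and 57: 102
merge 102 and a(109): 211
The encoded length is the sum of every internal node's weight: 5 + 26 + 57 + 102 + 211 = 401 bits.

401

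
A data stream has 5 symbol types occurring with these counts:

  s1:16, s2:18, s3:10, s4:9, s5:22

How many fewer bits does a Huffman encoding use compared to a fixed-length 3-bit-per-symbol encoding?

Fixed-length: 3 bits × 75 symbols = 225 bits.
Huffman merges:
combine s4(9), s3(10) → 19
combine s1(16), s2(18) → 34
combine 19, s5(22) → 41
combine 34, 41 → 75
Huffman total = 19 + 34 + 41 + 75 = 169 bits.
Saving = 225 − 169 = 56 bits.

56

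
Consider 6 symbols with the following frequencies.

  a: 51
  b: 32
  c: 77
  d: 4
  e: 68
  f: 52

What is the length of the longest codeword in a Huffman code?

Merge the two lowest-weight nodes at each step:
combine d(4), b(32) → 36
combine 36, a(51) → 87
combine f(52), e(68) → 120
combine c(77), 87 → 164
combine 120, 164 → 284
Maximum depth reached is 4.

4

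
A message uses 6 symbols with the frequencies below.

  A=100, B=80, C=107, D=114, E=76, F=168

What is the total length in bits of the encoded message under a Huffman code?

Merge the two smallest weights repeatedly:
combine E(76), B(80) → 156
combine A(100), C(107) → 207
combine D(114), 156 → 270
combine F(168), 207 → 375
combine 270, 375 → 645
Total encoded bits = sum of merged weights = 156 + 207 + 270 + 375 + 645 = 1653.

1653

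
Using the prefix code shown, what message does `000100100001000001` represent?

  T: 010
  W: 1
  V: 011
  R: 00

Read left to right; each codeword is recognised as soon as it completes (prefix code):
  00→R | 010→T | 010→T | 00→R | 010→T | 00→R | 00→R | 1→W
Decoded message: RTTRTRRW

RTTRTRRW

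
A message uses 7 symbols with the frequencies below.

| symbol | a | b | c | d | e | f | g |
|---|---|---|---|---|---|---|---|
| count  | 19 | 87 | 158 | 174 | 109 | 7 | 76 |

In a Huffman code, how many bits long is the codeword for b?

3

Build the tree from the bottom:
combine f(7), a(19) → 26
combine 26, g(76) → 102
combine b(87), 102 → 189
combine e(109), c(158) → 267
combine d(174), 189 → 363
combine 267, 363 → 630
b's leaf is at depth 3, giving a 3-bit codeword.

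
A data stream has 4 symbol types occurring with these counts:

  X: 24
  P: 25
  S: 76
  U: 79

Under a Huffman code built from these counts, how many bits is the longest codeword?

3

Merge the two lowest-weight nodes at each step:
X(24) + P(25) → 49
49 + S(76) → 125
U(79) + 125 → 204
The rarest symbols sit at the bottom; the longest codeword is 3 bits.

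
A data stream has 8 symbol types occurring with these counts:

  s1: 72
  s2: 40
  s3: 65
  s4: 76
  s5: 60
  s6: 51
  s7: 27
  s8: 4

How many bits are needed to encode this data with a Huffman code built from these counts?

1139

Build the Huffman tree bottom-up:
merge s8(4) and s7(27): 31
merge 31 and s2(40): 71
merge s6(51) and s5(60): 111
merge s3(65) and 71: 136
merge s1(72) and s4(76): 148
merge 111 and 136: 247
merge 148 and 247: 395
Each symbol's bit-cost is frequency × depth; summing gives 1139 bits (equivalently 31 + 71 + 111 + 136 + 148 + 247 + 395).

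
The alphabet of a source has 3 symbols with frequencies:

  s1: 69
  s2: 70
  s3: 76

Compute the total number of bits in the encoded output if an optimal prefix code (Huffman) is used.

354

Greedily combine the two least-frequent nodes:
combine s1(69), s2(70) → 139
combine s3(76), 139 → 215
Each symbol's bit-cost is frequency × depth; summing gives 354 bits (equivalently 139 + 215).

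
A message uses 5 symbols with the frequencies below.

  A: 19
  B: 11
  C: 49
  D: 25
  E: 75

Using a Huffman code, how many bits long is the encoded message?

368

Merge the two smallest weights repeatedly:
B(11) + A(19) → 30
D(25) + 30 → 55
C(49) + 55 → 104
E(75) + 104 → 179
The encoded length is the sum of every internal node's weight: 30 + 55 + 104 + 179 = 368 bits.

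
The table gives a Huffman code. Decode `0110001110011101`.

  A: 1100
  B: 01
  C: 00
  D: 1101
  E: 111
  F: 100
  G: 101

Read left to right; each codeword is recognised as soon as it completes (prefix code):
  01→B | 100→F | 01→B | 1100→A | 111→E | 01→B
Decoded message: BFBAEB

BFBAEB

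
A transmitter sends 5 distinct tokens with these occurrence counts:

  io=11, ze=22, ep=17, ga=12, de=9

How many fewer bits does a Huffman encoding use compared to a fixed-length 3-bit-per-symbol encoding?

Fixed-length: 3 bits × 71 symbols = 213 bits.
Huffman merges:
de(9) + io(11) → 20
ga(12) + ep(17) → 29
20 + ze(22) → 42
29 + 42 → 71
Huffman total = 20 + 29 + 42 + 71 = 162 bits.
Saving = 213 − 162 = 51 bits.

51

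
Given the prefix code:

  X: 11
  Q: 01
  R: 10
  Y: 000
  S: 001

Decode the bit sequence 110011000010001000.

XSRYRSY

Read left to right; each codeword is recognised as soon as it completes (prefix code):
  11→X | 001→S | 10→R | 000→Y | 10→R | 001→S | 000→Y
Decoded message: XSRYRSY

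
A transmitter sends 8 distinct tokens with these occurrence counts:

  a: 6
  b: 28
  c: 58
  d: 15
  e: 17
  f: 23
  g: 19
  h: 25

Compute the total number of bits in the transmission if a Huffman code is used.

536

Build the Huffman tree bottom-up:
combine a(6), d(15) → 21
combine e(17), g(19) → 36
combine 21, f(23) → 44
combine h(25), b(28) → 53
combine 36, 44 → 80
combine 53, c(58) → 111
combine 80, 111 → 191
The encoded length is the sum of every internal node's weight: 21 + 36 + 44 + 53 + 80 + 111 + 191 = 536 bits.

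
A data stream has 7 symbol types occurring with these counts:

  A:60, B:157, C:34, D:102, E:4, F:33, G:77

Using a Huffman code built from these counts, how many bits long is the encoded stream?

Merge the two smallest weights repeatedly:
combine E(4), F(33) → 37
combine C(34), 37 → 71
combine A(60), 71 → 131
combine G(77), D(102) → 179
combine 131, B(157) → 288
combine 179, 288 → 467
Each symbol's bit-cost is frequency × depth; summing gives 1173 bits (equivalently 37 + 71 + 131 + 179 + 288 + 467).

1173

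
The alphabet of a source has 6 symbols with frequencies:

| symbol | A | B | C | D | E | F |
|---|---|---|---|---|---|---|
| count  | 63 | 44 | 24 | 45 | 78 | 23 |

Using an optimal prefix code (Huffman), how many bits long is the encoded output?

Greedily combine the two least-frequent nodes:
combine F(23), C(24) → 47
combine B(44), D(45) → 89
combine 47, A(63) → 110
combine E(78), 89 → 167
combine 110, 167 → 277
The encoded length is the sum of every internal node's weight: 47 + 89 + 110 + 167 + 277 = 690 bits.

690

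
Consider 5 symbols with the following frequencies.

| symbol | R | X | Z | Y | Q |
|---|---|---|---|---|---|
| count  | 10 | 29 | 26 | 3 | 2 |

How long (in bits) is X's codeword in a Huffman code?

Build the tree from the bottom:
Q(2) + Y(3) → 5
5 + R(10) → 15
15 + Z(26) → 41
X(29) + 41 → 70
X is a child of the root — depth 1, so its codeword is a single bit.

1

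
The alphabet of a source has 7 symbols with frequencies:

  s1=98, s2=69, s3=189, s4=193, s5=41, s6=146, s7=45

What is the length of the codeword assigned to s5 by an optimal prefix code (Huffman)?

4

Huffman merges, smallest pair first:
merge s5(41) and s7(45): 86
merge s2(69) and 86: 155
merge s1(98) and s6(146): 244
merge 155 and s3(189): 344
merge s4(193) and 244: 437
merge 344 and 437: 781
s5 sits 4 levels below the root, so its codeword is 4 bits.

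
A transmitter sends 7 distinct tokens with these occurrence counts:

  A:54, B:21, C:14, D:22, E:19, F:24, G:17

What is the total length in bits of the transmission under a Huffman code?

459

Merge the two smallest weights repeatedly:
merge C(14) and G(17): 31
merge E(19) and B(21): 40
merge D(22) and F(24): 46
merge 31 and 40: 71
merge 46 and A(54): 100
merge 71 and 100: 171
Each symbol's bit-cost is frequency × depth; summing gives 459 bits (equivalently 31 + 40 + 46 + 71 + 100 + 171).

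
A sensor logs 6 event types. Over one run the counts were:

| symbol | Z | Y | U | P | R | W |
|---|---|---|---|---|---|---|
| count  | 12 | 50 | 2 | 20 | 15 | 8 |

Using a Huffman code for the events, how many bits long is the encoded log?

231

Greedily combine the two least-frequent nodes:
U(2) + W(8) → 10
10 + Z(12) → 22
R(15) + P(20) → 35
22 + 35 → 57
Y(50) + 57 → 107
The encoded length is the sum of every internal node's weight: 10 + 22 + 35 + 57 + 107 = 231 bits.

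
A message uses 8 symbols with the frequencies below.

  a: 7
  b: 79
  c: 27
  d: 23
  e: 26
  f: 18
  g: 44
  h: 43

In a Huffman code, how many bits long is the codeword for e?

3

Repeatedly merge the two smallest:
a(7) + f(18) → 25
d(23) + 25 → 48
e(26) + c(27) → 53
h(43) + g(44) → 87
48 + 53 → 101
b(79) + 87 → 166
101 + 166 → 267
The subtree containing e is merged 3 times, so code length = 3.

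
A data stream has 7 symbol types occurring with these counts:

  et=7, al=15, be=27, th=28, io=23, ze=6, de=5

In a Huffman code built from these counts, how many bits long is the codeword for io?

2

Repeatedly merge the two smallest:
de(5) + ze(6) → 11
et(7) + 11 → 18
al(15) + 18 → 33
io(23) + be(27) → 50
th(28) + 33 → 61
50 + 61 → 111
io sits 2 levels below the root, so its codeword is 2 bits.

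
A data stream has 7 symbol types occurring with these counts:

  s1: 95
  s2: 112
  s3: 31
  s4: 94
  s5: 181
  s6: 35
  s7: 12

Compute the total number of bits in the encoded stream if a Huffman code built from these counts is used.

1413

Build the Huffman tree bottom-up:
merge s7(12) and s3(31): 43
merge s6(35) and 43: 78
merge 78 and s4(94): 172
merge s1(95) and s2(112): 207
merge 172 and s5(181): 353
merge 207 and 353: 560
The encoded length is the sum of every internal node's weight: 43 + 78 + 172 + 207 + 353 + 560 = 1413 bits.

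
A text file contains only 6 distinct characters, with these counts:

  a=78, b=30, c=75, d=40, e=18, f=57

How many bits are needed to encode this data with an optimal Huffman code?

Build the Huffman tree bottom-up:
merge e(18) and b(30): 48
merge d(40) and 48: 88
merge f(57) and c(75): 132
merge a(78) and 88: 166
merge 132 and 166: 298
Each symbol's bit-cost is frequency × depth; summing gives 732 bits (equivalently 48 + 88 + 132 + 166 + 298).

732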